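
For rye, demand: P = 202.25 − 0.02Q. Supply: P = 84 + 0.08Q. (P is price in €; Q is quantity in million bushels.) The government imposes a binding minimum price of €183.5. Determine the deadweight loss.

Competitive equilibrium: 202.25 − 0.02Q = 84 + 0.08Q → Q* = 1182.5, P* = 178.6.
At the floor P = 183.5, quantity demanded = (202.25 − 183.5)/0.02 = 937.5.
Sellers' marginal cost at Q' = 937.5: 84 + 0.08·937.5 = 159.
ΔQ = 1182.5 − 937.5 = 245; wedge = 183.5 − 159 = 24.5.
Deadweight loss = ½ × 245 × 24.5 = €3001.25 million.

€3001.25 million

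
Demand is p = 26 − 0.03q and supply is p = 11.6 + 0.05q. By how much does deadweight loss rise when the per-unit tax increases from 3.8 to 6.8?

Competitive equilibrium: 26 − 0.03q = 11.6 + 0.05q → q* = 180, p* = 20.6.
For a per-unit tax t: Δq = t/0.08, so DWL = ½·t·(t/0.08) = t²/0.16.
At t = 3.8: DWL = 90.25. At t = 6.8: DWL = 289.
Increase = 289 − 90.25 = 198.75.

198.75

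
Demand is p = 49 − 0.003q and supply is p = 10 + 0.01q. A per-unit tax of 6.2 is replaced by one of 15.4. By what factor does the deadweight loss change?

Competitive equilibrium: 49 − 0.003q = 10 + 0.01q → q* = 3000, p* = 40.
For a per-unit tax t: Δq = t/0.013, so DWL = ½·t·(t/0.013) = t²/0.026.
At t = 6.2: DWL = 1478.462. At t = 15.4: DWL = 9121.538.
Ratio = (15.4/6.2)² = 6.170.

6.170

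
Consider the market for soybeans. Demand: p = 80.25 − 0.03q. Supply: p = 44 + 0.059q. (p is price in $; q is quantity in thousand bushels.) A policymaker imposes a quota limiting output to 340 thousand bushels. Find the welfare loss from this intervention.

Competitive equilibrium: 80.25 − 0.03q = 44 + 0.059q → q* = 407.3034, p* = 68.0309.
At q = 340: demand price = 80.25 − 0.03·340 = 70.05; supply price = 44 + 0.059·340 = 64.06.
Δq = 407.3034 − 340 = 67.3034; wedge = 70.05 − 64.06 = 5.99.
The triangle = ½ × 67.3034 × 5.99 = $201.57 thousand.

$201.57 thousand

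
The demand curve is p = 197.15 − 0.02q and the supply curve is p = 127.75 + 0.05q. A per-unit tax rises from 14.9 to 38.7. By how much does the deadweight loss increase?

Competitive equilibrium: 197.15 − 0.02q = 127.75 + 0.05q → q* = 991.4286, p* = 177.3214.
For a per-unit tax t: Δq = t/0.07, so DWL = ½·t·(t/0.07) = t²/0.14.
At t = 14.9: DWL = 1585.786. At t = 38.7: DWL = 10697.786.
Increase = 10697.786 − 1585.786 = 9112.

9112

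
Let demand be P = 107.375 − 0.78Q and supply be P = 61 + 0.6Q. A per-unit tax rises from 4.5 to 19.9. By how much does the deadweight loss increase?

136.14

Competitive equilibrium: 107.375 − 0.78Q = 61 + 0.6Q → Q* = 33.6051, P* = 81.163.
For a per-unit tax t: ΔQ = t/1.38, so DWL = ½·t·(t/1.38) = t²/2.76.
At t = 4.5: DWL = 7.337. At t = 19.9: DWL = 143.4819.
Increase = 143.4819 − 7.337 = 136.14.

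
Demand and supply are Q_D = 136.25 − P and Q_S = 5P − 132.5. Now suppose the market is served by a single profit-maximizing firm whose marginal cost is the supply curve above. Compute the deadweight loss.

1036.94

In inverse form: demand P = 136.25 − Q, supply P = 26.5 + 0.2Q.
Competitive equilibrium: 136.25 − Q = 26.5 + 0.2Q → Q* = 91.45833, P* = 44.79167.
Marginal revenue: MR = 136.25 − 2Q. Set MR = MC: 136.25 − 2Q = 26.5 + 0.2Q → Q_m = 49.88636.
Price P_m = 136.25 − 1·49.88636 = 86.36364; MC(Q_m) = 26.5 + 0.2·49.88636 = 36.47727.
Competitive Q* = 91.45833, so ΔQ = 41.57197; wedge = 86.36364 − 36.47727 = 49.88637.
The triangle = ½ × 41.57197 × 49.88637 = 1036.94.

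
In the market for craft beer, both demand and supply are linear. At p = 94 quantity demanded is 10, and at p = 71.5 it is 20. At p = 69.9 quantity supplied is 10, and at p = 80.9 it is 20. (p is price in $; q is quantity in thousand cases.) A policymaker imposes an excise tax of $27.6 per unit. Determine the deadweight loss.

$113.70 thousand

Demand slope = (71.5 − 94)/(20 − 10) = −2.25, so p = 116.5 − 2.25q.
Supply slope = (80.9 − 69.9)/(20 − 10) = 1.1, so p = 58.9 + 1.1q.
Competitive equilibrium: 116.5 − 2.25q = 58.9 + 1.1q → q* = 17.194, p* = 77.8134.
With the tax, the buyer price exceeds the seller price by 27.6: (116.5 − 2.25q) − (58.9 + 1.1q) = 27.6 → q' = 8.9552.
Δq = 17.194 − 8.9552 = 8.2388; the wedge equals the tax, 27.6.
DWL = ½ × 8.2388 × 27.6 = $113.70 thousand.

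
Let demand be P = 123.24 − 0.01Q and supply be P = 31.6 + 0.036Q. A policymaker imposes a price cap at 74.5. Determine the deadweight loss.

Competitive equilibrium: 123.24 − 0.01Q = 31.6 + 0.036Q → Q* = 1992.17391, P* = 103.31826.
At the ceiling P = 74.5, quantity supplied = (74.5 − 31.6)/0.036 = 1191.66667.
Willingness to pay at Q' = 1191.66667: 123.24 − 0.01·1191.66667 = 111.32333.
ΔQ = 1992.17391 − 1191.66667 = 800.50724; wedge = 111.32333 − 74.5 = 36.82333.
Deadweight loss = ½ × 800.50724 × 36.82333 = 14738.67.

14738.67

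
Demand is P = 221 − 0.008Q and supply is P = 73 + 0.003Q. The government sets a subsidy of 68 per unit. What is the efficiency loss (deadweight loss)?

210181.82

Competitive equilibrium: 221 − 0.008Q = 73 + 0.003Q → Q* = 13454.5455, P* = 113.3636.
The subsidy lowers effective supply by 68: P = 5 + 0.003Q.
New quantity: 221 − 0.008Q = 5 + 0.003Q → Q' = 19636.3636.
Overproduction ΔQ = 19636.3636 − 13454.5455 = 6181.8181; wedge = subsidy = 68.
Welfare loss = ½ × 6181.8181 × 68 = 210181.82.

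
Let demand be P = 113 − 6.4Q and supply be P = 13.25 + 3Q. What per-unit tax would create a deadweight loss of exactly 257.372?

69.56

Competitive equilibrium: 113 − 6.4Q = 13.25 + 3Q → Q* = 10.6117, P* = 45.0851.
A tax t gives ΔQ = t/9.4 and wedge t, so DWL = t²/18.8.
t²/18.8 = 257.372 → t² = 4838.5936 → t = 69.56.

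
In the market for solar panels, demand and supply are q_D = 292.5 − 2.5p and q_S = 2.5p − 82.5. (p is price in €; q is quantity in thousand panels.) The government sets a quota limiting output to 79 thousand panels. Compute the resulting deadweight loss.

In inverse form: demand p = 117 − 0.4q, supply p = 33 + 0.4q.
Competitive equilibrium: 117 − 0.4q = 33 + 0.4q → q* = 105, p* = 75.
At q = 79: demand price = 117 − 0.4·79 = 85.4; supply price = 33 + 0.4·79 = 64.6.
Δq = 105 − 79 = 26; wedge = 85.4 − 64.6 = 20.8.
Welfare loss = ½ × 26 × 20.8 = €270.40 thousand.

€270.40 thousand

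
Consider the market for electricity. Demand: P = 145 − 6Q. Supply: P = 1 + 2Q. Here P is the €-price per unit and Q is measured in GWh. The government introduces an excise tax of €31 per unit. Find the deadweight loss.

€60.06

Competitive equilibrium: 145 − 6Q = 1 + 2Q → Q* = 18, P* = 37.
With the tax, the buyer price exceeds the seller price by 31: (145 − 6Q) − (1 + 2Q) = 31 → Q' = 14.125.
ΔQ = 18 − 14.125 = 3.875; the wedge equals the tax, 31.
The triangle = ½ × 3.875 × 31 = €60.06.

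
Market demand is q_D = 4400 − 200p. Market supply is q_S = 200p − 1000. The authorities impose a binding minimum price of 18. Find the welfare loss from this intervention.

In inverse form: demand p = 22 − 0.005q, supply p = 5 + 0.005q.
Competitive equilibrium: 22 − 0.005q = 5 + 0.005q → q* = 1700, p* = 13.5.
At the floor p = 18, quantity demanded = (22 − 18)/0.005 = 800.
Sellers' marginal cost at q' = 800: 5 + 0.005·800 = 9.
Δq = 1700 − 800 = 900; wedge = 18 − 9 = 9.
DWL = ½ × 900 × 9 = 4050.

4050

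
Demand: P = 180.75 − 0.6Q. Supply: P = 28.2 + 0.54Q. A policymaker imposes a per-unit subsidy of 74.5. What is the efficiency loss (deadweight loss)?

2434.32

Competitive equilibrium: 180.75 − 0.6Q = 28.2 + 0.54Q → Q* = 133.8158, P* = 100.4605.
The subsidy lowers effective supply by 74.5: P = 0.54Q − 46.3.
New quantity: 180.75 − 0.6Q = 0.54Q − 46.3 → Q' = 199.1667.
Overproduction ΔQ = 199.1667 − 133.8158 = 65.3509; wedge = subsidy = 74.5.
DWL = ½ × 65.3509 × 74.5 = 2434.32.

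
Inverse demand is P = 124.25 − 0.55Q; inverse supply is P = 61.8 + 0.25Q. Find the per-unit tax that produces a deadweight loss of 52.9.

9.2

Competitive equilibrium: 124.25 − 0.55Q = 61.8 + 0.25Q → Q* = 78.0625, P* = 81.3156.
A tax t gives ΔQ = t/0.8 and wedge t, so DWL = t²/1.6.
t²/1.6 = 52.9 → t² = 84.64 → t = 9.2.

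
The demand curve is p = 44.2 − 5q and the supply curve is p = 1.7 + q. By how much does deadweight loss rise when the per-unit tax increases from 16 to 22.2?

19.74

Competitive equilibrium: 44.2 − 5q = 1.7 + q → q* = 7.0833, p* = 8.7833.
For a per-unit tax t: Δq = t/6, so DWL = ½·t·(t/6) = t²/12.
At t = 16: DWL = 21.333. At t = 22.2: DWL = 41.07.
Increase = 41.07 − 21.333 = 19.74.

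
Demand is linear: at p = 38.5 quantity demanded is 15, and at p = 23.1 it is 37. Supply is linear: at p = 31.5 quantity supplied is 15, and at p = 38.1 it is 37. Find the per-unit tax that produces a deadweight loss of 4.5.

Demand slope = (23.1 − 38.5)/(37 − 15) = −0.7, so p = 49 − 0.7q.
Supply slope = (38.1 − 31.5)/(37 − 15) = 0.3, so p = 27 + 0.3q.
Competitive equilibrium: 49 − 0.7q = 27 + 0.3q → q* = 22, p* = 33.6.
A tax t gives Δq = t/1 and wedge t, so DWL = t²/2.
t²/2 = 4.5 → t² = 9 → t = 3.

3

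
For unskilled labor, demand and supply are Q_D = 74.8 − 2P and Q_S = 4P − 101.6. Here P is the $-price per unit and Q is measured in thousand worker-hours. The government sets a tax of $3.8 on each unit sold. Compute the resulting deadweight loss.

$9.63 thousand

In inverse form: demand P = 37.4 − 0.5Q, supply P = 25.4 + 0.25Q.
Competitive equilibrium: 37.4 − 0.5Q = 25.4 + 0.25Q → Q* = 16, P* = 29.4.
With the tax, the buyer price exceeds the seller price by 3.8: (37.4 − 0.5Q) − (25.4 + 0.25Q) = 3.8 → Q' = 10.9333.
ΔQ = 16 − 10.9333 = 5.0667; the wedge equals the tax, 3.8.
Welfare loss = ½ × 5.0667 × 3.8 = $9.63 thousand.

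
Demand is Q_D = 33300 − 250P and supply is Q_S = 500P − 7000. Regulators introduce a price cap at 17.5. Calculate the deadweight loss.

984640.83

In inverse form: demand P = 133.2 − 0.004Q, supply P = 14 + 0.002Q.
Competitive equilibrium: 133.2 − 0.004Q = 14 + 0.002Q → Q* = 19866.66667, P* = 53.73333.
At the ceiling P = 17.5, quantity supplied = (17.5 − 14)/0.002 = 1750.
Willingness to pay at Q' = 1750: 133.2 − 0.004·1750 = 126.2.
ΔQ = 19866.66667 − 1750 = 18116.66667; wedge = 126.2 − 17.5 = 108.7.
DWL = ½ × 18116.66667 × 108.7 = 984640.83.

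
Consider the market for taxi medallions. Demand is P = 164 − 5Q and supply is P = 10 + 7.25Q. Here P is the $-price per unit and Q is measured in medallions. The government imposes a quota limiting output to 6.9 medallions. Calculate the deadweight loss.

Competitive equilibrium: 164 − 5Q = 10 + 7.25Q → Q* = 12.5714, P* = 101.1429.
At Q = 6.9: demand price = 164 − 5·6.9 = 129.5; supply price = 10 + 7.25·6.9 = 60.025.
ΔQ = 12.5714 − 6.9 = 5.6714; wedge = 129.5 − 60.025 = 69.475.
DWL = ½ × 5.6714 × 69.475 = $197.01.

$197.01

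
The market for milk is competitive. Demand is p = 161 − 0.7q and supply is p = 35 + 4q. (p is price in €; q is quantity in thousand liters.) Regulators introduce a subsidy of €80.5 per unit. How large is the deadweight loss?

Competitive equilibrium: 161 − 0.7q = 35 + 4q → q* = 26.8085, p* = 142.234.
The subsidy lowers effective supply by 80.5: p = 4q − 45.5.
New quantity: 161 − 0.7q = 4q − 45.5 → q' = 43.9362.
Overproduction Δq = 43.9362 − 26.8085 = 17.1277; wedge = subsidy = 80.5.
Deadweight loss = ½ × 17.1277 × 80.5 = €689.39 thousand.

€689.39 thousand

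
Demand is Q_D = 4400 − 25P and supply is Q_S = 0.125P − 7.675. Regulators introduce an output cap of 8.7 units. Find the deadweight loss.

123.99

In inverse form: demand P = 176 − 0.04Q, supply P = 61.4 + 8Q.
Competitive equilibrium: 176 − 0.04Q = 61.4 + 8Q → Q* = 14.2537, P* = 175.4299.
At Q = 8.7: demand price = 176 − 0.04·8.7 = 175.652; supply price = 61.4 + 8·8.7 = 131.
ΔQ = 14.2537 − 8.7 = 5.5537; wedge = 175.652 − 131 = 44.652.
The triangle = ½ × 5.5537 × 44.652 = 123.99.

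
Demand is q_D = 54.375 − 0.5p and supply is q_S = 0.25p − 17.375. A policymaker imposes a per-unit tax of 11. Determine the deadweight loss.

10.08

In inverse form: demand p = 108.75 − 2q, supply p = 69.5 + 4q.
Competitive equilibrium: 108.75 − 2q = 69.5 + 4q → q* = 6.5417, p* = 95.6667.
With the tax, the buyer price exceeds the seller price by 11: (108.75 − 2q) − (69.5 + 4q) = 11 → q' = 4.7083.
Δq = 6.5417 − 4.7083 = 1.8334; the wedge equals the tax, 11.
The triangle = ½ × 1.8334 × 11 = 10.08.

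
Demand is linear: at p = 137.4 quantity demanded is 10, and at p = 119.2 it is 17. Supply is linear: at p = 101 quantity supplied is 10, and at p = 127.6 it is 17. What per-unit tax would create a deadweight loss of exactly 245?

56

Demand slope = (119.2 − 137.4)/(17 − 10) = −2.6, so p = 163.4 − 2.6q.
Supply slope = (127.6 − 101)/(17 − 10) = 3.8, so p = 63 + 3.8q.
Competitive equilibrium: 163.4 − 2.6q = 63 + 3.8q → q* = 15.6875, p* = 122.6125.
A tax t gives Δq = t/6.4 and wedge t, so DWL = t²/12.8.
t²/12.8 = 245 → t² = 3136 → t = 56.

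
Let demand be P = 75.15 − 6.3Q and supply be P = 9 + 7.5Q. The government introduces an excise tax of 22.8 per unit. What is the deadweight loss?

18.83

Competitive equilibrium: 75.15 − 6.3Q = 9 + 7.5Q → Q* = 4.79348, P* = 44.95109.
With the tax, the buyer price exceeds the seller price by 22.8: (75.15 − 6.3Q) − (9 + 7.5Q) = 22.8 → Q' = 3.1413.
ΔQ = 4.79348 − 3.1413 = 1.65218; the wedge equals the tax, 22.8.
DWL = ½ × 1.65218 × 22.8 = 18.83.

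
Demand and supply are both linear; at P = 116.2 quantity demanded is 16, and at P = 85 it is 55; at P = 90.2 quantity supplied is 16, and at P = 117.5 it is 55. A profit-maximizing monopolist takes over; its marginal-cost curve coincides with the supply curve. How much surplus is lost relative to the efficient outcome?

Demand slope = (85 − 116.2)/(55 − 16) = −0.8, so P = 129 − 0.8Q.
Supply slope = (117.5 − 90.2)/(55 − 16) = 0.7, so P = 79 + 0.7Q.
Competitive equilibrium: 129 − 0.8Q = 79 + 0.7Q → Q* = 33.3333, P* = 102.3333.
Marginal revenue: MR = 129 − 1.6Q. Set MR = MC: 129 − 1.6Q = 79 + 0.7Q → Q_m = 21.7391.
Price P_m = 129 − 0.8·21.7391 = 111.6087; MC(Q_m) = 79 + 0.7·21.7391 = 94.2174.
Competitive Q* = 33.3333, so ΔQ = 11.5942; wedge = 111.6087 − 94.2174 = 17.3913.
Deadweight loss = ½ × 11.5942 × 17.3913 = 100.82.

100.82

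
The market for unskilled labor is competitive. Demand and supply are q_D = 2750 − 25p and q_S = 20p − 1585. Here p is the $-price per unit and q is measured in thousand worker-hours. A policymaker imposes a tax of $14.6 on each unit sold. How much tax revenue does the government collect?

In inverse form: demand p = 110 − 0.04q, supply p = 79.25 + 0.05q.
Competitive equilibrium: 110 − 0.04q = 79.25 + 0.05q → q* = 341.6667, p* = 96.3333.
With the tax, the buyer price exceeds the seller price by 14.6: (110 − 0.04q) − (79.25 + 0.05q) = 14.6 → q' = 179.4444.
Tax revenue = 14.6 × 179.4444 = $2619.89 thousand.

$2619.89 thousand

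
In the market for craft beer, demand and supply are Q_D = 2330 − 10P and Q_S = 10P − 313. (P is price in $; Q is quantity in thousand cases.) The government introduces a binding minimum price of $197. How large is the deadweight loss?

$42055.225 thousand

In inverse form: demand P = 233 − 0.1Q, supply P = 31.3 + 0.1Q.
Competitive equilibrium: 233 − 0.1Q = 31.3 + 0.1Q → Q* = 1008.5, P* = 132.15.
At the floor P = 197, quantity demanded = (233 − 197)/0.1 = 360.
Sellers' marginal cost at Q' = 360: 31.3 + 0.1·360 = 67.3.
ΔQ = 1008.5 − 360 = 648.5; wedge = 197 − 67.3 = 129.7.
DWL = ½ × 648.5 × 129.7 = $42055.225 thousand.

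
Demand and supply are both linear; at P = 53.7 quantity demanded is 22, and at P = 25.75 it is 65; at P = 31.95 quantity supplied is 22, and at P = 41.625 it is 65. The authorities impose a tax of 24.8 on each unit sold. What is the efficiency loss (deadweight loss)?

Demand slope = (25.75 − 53.7)/(65 − 22) = −0.65, so P = 68 − 0.65Q.
Supply slope = (41.625 − 31.95)/(65 − 22) = 0.225, so P = 27 + 0.225Q.
Competitive equilibrium: 68 − 0.65Q = 27 + 0.225Q → Q* = 46.8571, P* = 37.5429.
With the tax, the buyer price exceeds the seller price by 24.8: (68 − 0.65Q) − (27 + 0.225Q) = 24.8 → Q' = 18.5143.
ΔQ = 46.8571 − 18.5143 = 28.3428; the wedge equals the tax, 24.8.
Deadweight loss = ½ × 28.3428 × 24.8 = 351.45.

351.45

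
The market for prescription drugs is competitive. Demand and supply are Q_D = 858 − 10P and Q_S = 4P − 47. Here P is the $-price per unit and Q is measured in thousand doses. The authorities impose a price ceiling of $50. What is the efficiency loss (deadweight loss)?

$600.36 thousand

In inverse form: demand P = 85.8 − 0.1Q, supply P = 11.75 + 0.25Q.
Competitive equilibrium: 85.8 − 0.1Q = 11.75 + 0.25Q → Q* = 211.5714, P* = 64.6429.
At the ceiling P = 50, quantity supplied = (50 − 11.75)/0.25 = 153.
Willingness to pay at Q' = 153: 85.8 − 0.1·153 = 70.5.
ΔQ = 211.5714 − 153 = 58.5714; wedge = 70.5 − 50 = 20.5.
Deadweight loss = ½ × 58.5714 × 20.5 = $600.36 thousand.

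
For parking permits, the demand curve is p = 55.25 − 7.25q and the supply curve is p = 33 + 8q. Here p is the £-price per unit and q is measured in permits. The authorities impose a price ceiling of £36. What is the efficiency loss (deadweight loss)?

Competitive equilibrium: 55.25 − 7.25q = 33 + 8q → q* = 1.459, p* = 44.6721.
At the ceiling p = 36, quantity supplied = (36 − 33)/8 = 0.375.
Willingness to pay at q' = 0.375: 55.25 − 7.25·0.375 = 52.5313.
Δq = 1.459 − 0.375 = 1.084; wedge = 52.5313 − 36 = 16.5313.
DWL = ½ × 1.084 × 16.5313 = £8.96.

£8.96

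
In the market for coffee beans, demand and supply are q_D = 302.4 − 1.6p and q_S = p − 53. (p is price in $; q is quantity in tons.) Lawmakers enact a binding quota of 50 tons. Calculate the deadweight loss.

In inverse form: demand p = 189 − 0.625q, supply p = 53 + q.
Competitive equilibrium: 189 − 0.625q = 53 + q → q* = 83.6923, p* = 136.6923.
At q = 50: demand price = 189 − 0.625·50 = 157.75; supply price = 53 + 1·50 = 103.
Δq = 83.6923 − 50 = 33.6923; wedge = 157.75 − 103 = 54.75.
The triangle = ½ × 33.6923 × 54.75 = $922.33.

$922.33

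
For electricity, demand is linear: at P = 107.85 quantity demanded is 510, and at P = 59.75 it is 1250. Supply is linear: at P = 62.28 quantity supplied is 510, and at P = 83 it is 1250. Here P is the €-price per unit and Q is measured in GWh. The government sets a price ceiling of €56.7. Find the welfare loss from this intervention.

Demand slope = (59.75 − 107.85)/(1250 − 510) = −0.065, so P = 141 − 0.065Q.
Supply slope = (83 − 62.28)/(1250 − 510) = 0.028, so P = 48 + 0.028Q.
Competitive equilibrium: 141 − 0.065Q = 48 + 0.028Q → Q* = 1000, P* = 76.
At the ceiling P = 56.7, quantity supplied = (56.7 − 48)/0.028 = 310.71429.
Willingness to pay at Q' = 310.71429: 141 − 0.065·310.71429 = 120.80357.
ΔQ = 1000 − 310.71429 = 689.28571; wedge = 120.80357 − 56.7 = 64.10357.
The triangle = ½ × 689.28571 × 64.10357 = €22092.84.

€22092.84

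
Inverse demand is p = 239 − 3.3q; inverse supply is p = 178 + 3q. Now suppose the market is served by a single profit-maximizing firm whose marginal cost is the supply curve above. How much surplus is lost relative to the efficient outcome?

Competitive equilibrium: 239 − 3.3q = 178 + 3q → q* = 9.68254, p* = 207.04762.
Marginal revenue: MR = 239 − 6.6q. Set MR = MC: 239 − 6.6q = 178 + 3q → q_m = 6.35417.
Price p_m = 239 − 3.3·6.35417 = 218.03124; MC(q_m) = 178 + 3·6.35417 = 197.06251.
Competitive q* = 9.68254, so Δq = 3.32837; wedge = 218.03124 − 197.06251 = 20.96873.
Welfare loss = ½ × 3.32837 × 20.96873 = 34.90.

34.90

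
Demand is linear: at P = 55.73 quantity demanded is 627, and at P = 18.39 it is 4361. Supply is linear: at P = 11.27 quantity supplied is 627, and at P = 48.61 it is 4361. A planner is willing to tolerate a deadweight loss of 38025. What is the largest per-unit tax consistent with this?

39

Demand slope = (18.39 − 55.73)/(4361 − 627) = −0.01, so P = 62 − 0.01Q.
Supply slope = (48.61 − 11.27)/(4361 − 627) = 0.01, so P = 5 + 0.01Q.
Competitive equilibrium: 62 − 0.01Q = 5 + 0.01Q → Q* = 2850, P* = 33.5.
A tax t gives ΔQ = t/0.02 and wedge t, so DWL = t²/0.04.
t²/0.04 = 38025 → t² = 1521 → t = 39.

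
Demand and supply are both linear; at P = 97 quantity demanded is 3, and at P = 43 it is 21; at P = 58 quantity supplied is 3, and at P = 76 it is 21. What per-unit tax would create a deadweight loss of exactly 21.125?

13

Demand slope = (43 − 97)/(21 − 3) = −3, so P = 106 − 3Q.
Supply slope = (76 − 58)/(21 − 3) = 1, so P = 55 + Q.
Competitive equilibrium: 106 − 3Q = 55 + Q → Q* = 12.75, P* = 67.75.
A tax t gives ΔQ = t/4 and wedge t, so DWL = t²/8.
t²/8 = 21.125 → t² = 169 → t = 13.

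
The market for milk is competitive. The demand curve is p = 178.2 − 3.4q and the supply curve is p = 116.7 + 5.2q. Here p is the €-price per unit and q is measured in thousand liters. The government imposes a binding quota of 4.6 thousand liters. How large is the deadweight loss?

Competitive equilibrium: 178.2 − 3.4q = 116.7 + 5.2q → q* = 7.1512, p* = 153.886.
At q = 4.6: demand price = 178.2 − 3.4·4.6 = 162.56; supply price = 116.7 + 5.2·4.6 = 140.62.
Δq = 7.1512 − 4.6 = 2.5512; wedge = 162.56 − 140.62 = 21.94.
DWL = ½ × 2.5512 × 21.94 = €27.99 thousand.

€27.99 thousand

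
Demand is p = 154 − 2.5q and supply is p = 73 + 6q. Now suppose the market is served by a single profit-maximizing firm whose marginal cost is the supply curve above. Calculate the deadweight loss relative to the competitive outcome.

19.93

Competitive equilibrium: 154 − 2.5q = 73 + 6q → q* = 9.52941, p* = 130.17647.
Marginal revenue: MR = 154 − 5q. Set MR = MC: 154 − 5q = 73 + 6q → q_m = 7.36364.
Price p_m = 154 − 2.5·7.36364 = 135.5909; MC(q_m) = 73 + 6·7.36364 = 117.18184.
Competitive q* = 9.52941, so Δq = 2.16577; wedge = 135.5909 − 117.18184 = 18.40906.
Welfare loss = ½ × 2.16577 × 18.40906 = 19.93.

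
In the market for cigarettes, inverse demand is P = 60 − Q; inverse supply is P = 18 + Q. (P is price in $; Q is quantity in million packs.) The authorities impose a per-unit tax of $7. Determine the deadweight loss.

$12.25 million

Competitive equilibrium: 60 − Q = 18 + Q → Q* = 21, P* = 39.
With the tax, the buyer price exceeds the seller price by 7: (60 − Q) − (18 + Q) = 7 → Q' = 17.5.
ΔQ = 21 − 17.5 = 3.5; the wedge equals the tax, 7.
The triangle = ½ × 3.5 × 7 = $12.25 million.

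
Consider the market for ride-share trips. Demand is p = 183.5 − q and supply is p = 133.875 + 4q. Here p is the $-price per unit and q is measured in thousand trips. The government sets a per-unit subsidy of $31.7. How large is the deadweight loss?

Competitive equilibrium: 183.5 − q = 133.875 + 4q → q* = 9.925, p* = 173.575.
The subsidy lowers effective supply by 31.7: p = 102.175 + 4q.
New quantity: 183.5 − q = 102.175 + 4q → q' = 16.265.
Overproduction Δq = 16.265 − 9.925 = 6.34; wedge = subsidy = 31.7.
The triangle = ½ × 6.34 × 31.7 = $100.489 thousand.

$100.489 thousand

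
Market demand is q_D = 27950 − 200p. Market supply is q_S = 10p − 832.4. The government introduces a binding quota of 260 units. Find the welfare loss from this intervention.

4062.97

In inverse form: demand p = 139.75 − 0.005q, supply p = 83.24 + 0.1q.
Competitive equilibrium: 139.75 − 0.005q = 83.24 + 0.1q → q* = 538.1905, p* = 137.059.
At q = 260: demand price = 139.75 − 0.005·260 = 138.45; supply price = 83.24 + 0.1·260 = 109.24.
Δq = 538.1905 − 260 = 278.1905; wedge = 138.45 − 109.24 = 29.21.
Welfare loss = ½ × 278.1905 × 29.21 = 4062.97.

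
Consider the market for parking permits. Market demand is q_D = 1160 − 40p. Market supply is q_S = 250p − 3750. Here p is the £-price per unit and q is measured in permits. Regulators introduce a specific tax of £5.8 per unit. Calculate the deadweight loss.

£580

In inverse form: demand p = 29 − 0.025q, supply p = 15 + 0.004q.
Competitive equilibrium: 29 − 0.025q = 15 + 0.004q → q* = 482.7586, p* = 16.931.
With the tax, the buyer price exceeds the seller price by 5.8: (29 − 0.025q) − (15 + 0.004q) = 5.8 → q' = 282.7586.
Δq = 482.7586 − 282.7586 = 200; the wedge equals the tax, 5.8.
Welfare loss = ½ × 200 × 5.8 = £580.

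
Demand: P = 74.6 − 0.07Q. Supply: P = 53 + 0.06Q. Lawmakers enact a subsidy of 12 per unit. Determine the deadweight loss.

Competitive equilibrium: 74.6 − 0.07Q = 53 + 0.06Q → Q* = 166.1538, P* = 62.9692.
The subsidy lowers effective supply by 12: P = 41 + 0.06Q.
New quantity: 74.6 − 0.07Q = 41 + 0.06Q → Q' = 258.4615.
Overproduction ΔQ = 258.4615 − 166.1538 = 92.3077; wedge = subsidy = 12.
DWL = ½ × 92.3077 × 12 = 553.85.

553.85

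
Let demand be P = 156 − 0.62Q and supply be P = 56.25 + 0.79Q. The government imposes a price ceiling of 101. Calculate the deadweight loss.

140.14

Competitive equilibrium: 156 − 0.62Q = 56.25 + 0.79Q → Q* = 70.7447, P* = 112.1383.
At the ceiling P = 101, quantity supplied = (101 − 56.25)/0.79 = 56.6456.
Willingness to pay at Q' = 56.6456: 156 − 0.62·56.6456 = 120.8797.
ΔQ = 70.7447 − 56.6456 = 14.0991; wedge = 120.8797 − 101 = 19.8797.
The triangle = ½ × 14.0991 × 19.8797 = 140.14.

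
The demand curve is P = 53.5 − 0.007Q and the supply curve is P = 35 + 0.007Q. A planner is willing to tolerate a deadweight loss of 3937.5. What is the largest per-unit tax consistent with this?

Competitive equilibrium: 53.5 − 0.007Q = 35 + 0.007Q → Q* = 1321.4286, P* = 44.25.
A tax t gives ΔQ = t/0.014 and wedge t, so DWL = t²/0.028.
t²/0.028 = 3937.5 → t² = 110.25 → t = 10.5.

10.5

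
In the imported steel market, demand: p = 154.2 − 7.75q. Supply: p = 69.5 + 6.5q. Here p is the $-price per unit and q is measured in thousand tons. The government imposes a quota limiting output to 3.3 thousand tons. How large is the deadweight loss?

$49.80 thousand

Competitive equilibrium: 154.2 − 7.75q = 69.5 + 6.5q → q* = 5.9439, p* = 108.1351.
At q = 3.3: demand price = 154.2 − 7.75·3.3 = 128.625; supply price = 69.5 + 6.5·3.3 = 90.95.
Δq = 5.9439 − 3.3 = 2.6439; wedge = 128.625 − 90.95 = 37.675.
The triangle = ½ × 2.6439 × 37.675 = $49.80 thousand.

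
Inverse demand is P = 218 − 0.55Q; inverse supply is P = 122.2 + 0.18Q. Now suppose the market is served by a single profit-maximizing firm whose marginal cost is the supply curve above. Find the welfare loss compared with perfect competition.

1160.60

Competitive equilibrium: 218 − 0.55Q = 122.2 + 0.18Q → Q* = 131.2329, P* = 145.8219.
Marginal revenue: MR = 218 − 1.1Q. Set MR = MC: 218 − 1.1Q = 122.2 + 0.18Q → Q_m = 74.8438.
Price P_m = 218 − 0.55·74.8438 = 176.8359; MC(Q_m) = 122.2 + 0.18·74.8438 = 135.6719.
Competitive Q* = 131.2329, so ΔQ = 56.3891; wedge = 176.8359 − 135.6719 = 41.164.
Welfare loss = ½ × 56.3891 × 41.164 = 1160.60.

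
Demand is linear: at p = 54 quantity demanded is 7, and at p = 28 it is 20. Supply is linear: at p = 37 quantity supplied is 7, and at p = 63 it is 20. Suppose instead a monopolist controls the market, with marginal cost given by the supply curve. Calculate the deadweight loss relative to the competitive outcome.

28.125

Demand slope = (28 − 54)/(20 − 7) = −2, so p = 68 − 2q.
Supply slope = (63 − 37)/(20 − 7) = 2, so p = 23 + 2q.
Competitive equilibrium: 68 − 2q = 23 + 2q → q* = 11.25, p* = 45.5.
Marginal revenue: MR = 68 − 4q. Set MR = MC: 68 − 4q = 23 + 2q → q_m = 7.5.
Price p_m = 68 − 2·7.5 = 53; MC(q_m) = 23 + 2·7.5 = 38.
Competitive q* = 11.25, so Δq = 3.75; wedge = 53 − 38 = 15.
The triangle = ½ × 3.75 × 15 = 28.125.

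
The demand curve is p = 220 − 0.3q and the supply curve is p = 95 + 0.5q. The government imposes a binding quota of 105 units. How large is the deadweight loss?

Competitive equilibrium: 220 − 0.3q = 95 + 0.5q → q* = 156.25, p* = 173.125.
At q = 105: demand price = 220 − 0.3·105 = 188.5; supply price = 95 + 0.5·105 = 147.5.
Δq = 156.25 − 105 = 51.25; wedge = 188.5 − 147.5 = 41.
Deadweight loss = ½ × 51.25 × 41 = 1050.625.

1050.625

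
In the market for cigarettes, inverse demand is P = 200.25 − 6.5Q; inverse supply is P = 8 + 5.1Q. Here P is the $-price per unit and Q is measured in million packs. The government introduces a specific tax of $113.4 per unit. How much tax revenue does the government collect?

$770.83 million

Competitive equilibrium: 200.25 − 6.5Q = 8 + 5.1Q → Q* = 16.5733, P* = 92.5237.
With the tax, the buyer price exceeds the seller price by 113.4: (200.25 − 6.5Q) − (8 + 5.1Q) = 113.4 → Q' = 6.7974.
Tax revenue = 113.4 × 6.7974 = $770.83 million.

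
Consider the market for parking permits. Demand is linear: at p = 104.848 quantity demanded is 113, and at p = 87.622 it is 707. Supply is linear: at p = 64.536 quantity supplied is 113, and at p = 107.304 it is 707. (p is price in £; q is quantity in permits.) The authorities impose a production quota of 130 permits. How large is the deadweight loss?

Demand slope = (87.622 − 104.848)/(707 − 113) = −0.029, so p = 108.125 − 0.029q.
Supply slope = (107.304 − 64.536)/(707 − 113) = 0.072, so p = 56.4 + 0.072q.
Competitive equilibrium: 108.125 − 0.029q = 56.4 + 0.072q → q* = 512.1287, p* = 93.2733.
At q = 130: demand price = 108.125 − 0.029·130 = 104.355; supply price = 56.4 + 0.072·130 = 65.76.
Δq = 512.1287 − 130 = 382.1287; wedge = 104.355 − 65.76 = 38.595.
DWL = ½ × 382.1287 × 38.595 = £7374.13.

£7374.13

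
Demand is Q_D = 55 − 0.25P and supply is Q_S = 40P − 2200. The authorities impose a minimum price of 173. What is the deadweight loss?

In inverse form: demand P = 220 − 4Q, supply P = 55 + 0.025Q.
Competitive equilibrium: 220 − 4Q = 55 + 0.025Q → Q* = 40.9938, P* = 56.0248.
At the floor P = 173, quantity demanded = (220 − 173)/4 = 11.75.
Sellers' marginal cost at Q' = 11.75: 55 + 0.025·11.75 = 55.2938.
ΔQ = 40.9938 − 11.75 = 29.2438; wedge = 173 − 55.2938 = 117.7062.
Deadweight loss = ½ × 29.2438 × 117.7062 = 1721.09.

1721.09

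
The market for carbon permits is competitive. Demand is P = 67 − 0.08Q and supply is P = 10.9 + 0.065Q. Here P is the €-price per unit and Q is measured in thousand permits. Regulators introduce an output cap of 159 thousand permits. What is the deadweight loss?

Competitive equilibrium: 67 − 0.08Q = 10.9 + 0.065Q → Q* = 386.8966, P* = 36.0483.
At Q = 159: demand price = 67 − 0.08·159 = 54.28; supply price = 10.9 + 0.065·159 = 21.235.
ΔQ = 386.8966 − 159 = 227.8966; wedge = 54.28 − 21.235 = 33.045.
DWL = ½ × 227.8966 × 33.045 = €3765.42 thousand.

€3765.42 thousand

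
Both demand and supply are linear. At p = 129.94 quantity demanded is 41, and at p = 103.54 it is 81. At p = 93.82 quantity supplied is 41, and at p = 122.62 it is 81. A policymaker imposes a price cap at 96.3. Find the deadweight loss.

356.47

Demand slope = (103.54 − 129.94)/(81 − 41) = −0.66, so p = 157 − 0.66q.
Supply slope = (122.62 − 93.82)/(81 − 41) = 0.72, so p = 64.3 + 0.72q.
Competitive equilibrium: 157 − 0.66q = 64.3 + 0.72q → q* = 67.1739, p* = 112.6652.
At the ceiling p = 96.3, quantity supplied = (96.3 − 64.3)/0.72 = 44.4444.
Willingness to pay at q' = 44.4444: 157 − 0.66·44.4444 = 127.6667.
Δq = 67.1739 − 44.4444 = 22.7295; wedge = 127.6667 − 96.3 = 31.3667.
The triangle = ½ × 22.7295 × 31.3667 = 356.47.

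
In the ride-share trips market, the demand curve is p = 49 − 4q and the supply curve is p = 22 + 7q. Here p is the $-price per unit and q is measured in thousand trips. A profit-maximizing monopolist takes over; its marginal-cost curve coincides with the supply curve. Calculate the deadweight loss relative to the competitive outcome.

Competitive equilibrium: 49 − 4q = 22 + 7q → q* = 2.4545, p* = 39.1818.
Marginal revenue: MR = 49 − 8q. Set MR = MC: 49 − 8q = 22 + 7q → q_m = 1.8.
Price p_m = 49 − 4·1.8 = 41.8; MC(q_m) = 22 + 7·1.8 = 34.6.
Competitive q* = 2.4545, so Δq = 0.6545; wedge = 41.8 − 34.6 = 7.2.
Deadweight loss = ½ × 0.6545 × 7.2 = $2.36 thousand.

$2.36 thousand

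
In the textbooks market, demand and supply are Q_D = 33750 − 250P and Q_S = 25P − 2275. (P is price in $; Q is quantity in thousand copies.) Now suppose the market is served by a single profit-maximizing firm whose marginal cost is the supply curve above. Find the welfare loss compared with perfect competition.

In inverse form: demand P = 135 − 0.004Q, supply P = 91 + 0.04Q.
Competitive equilibrium: 135 − 0.004Q = 91 + 0.04Q → Q* = 1000, P* = 131.
Marginal revenue: MR = 135 − 0.008Q. Set MR = MC: 135 − 0.008Q = 91 + 0.04Q → Q_m = 916.66667.
Price P_m = 135 − 0.004·916.66667 = 131.33333; MC(Q_m) = 91 + 0.04·916.66667 = 127.66667.
Competitive Q* = 1000, so ΔQ = 83.33333; wedge = 131.33333 − 127.66667 = 3.66666.
DWL = ½ × 83.33333 × 3.66666 = $152.78 thousand.

$152.78 thousand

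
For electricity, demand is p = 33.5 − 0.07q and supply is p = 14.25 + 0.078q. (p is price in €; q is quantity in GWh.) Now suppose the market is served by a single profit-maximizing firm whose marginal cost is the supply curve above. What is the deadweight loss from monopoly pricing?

€129.08

Competitive equilibrium: 33.5 − 0.07q = 14.25 + 0.078q → q* = 130.0676, p* = 24.3953.
Marginal revenue: MR = 33.5 − 0.14q. Set MR = MC: 33.5 − 0.14q = 14.25 + 0.078q → q_m = 88.3028.
Price p_m = 33.5 − 0.07·88.3028 = 27.3188; MC(q_m) = 14.25 + 0.078·88.3028 = 21.1376.
Competitive q* = 130.0676, so Δq = 41.7648; wedge = 27.3188 − 21.1376 = 6.1812.
Welfare loss = ½ × 41.7648 × 6.1812 = €129.08.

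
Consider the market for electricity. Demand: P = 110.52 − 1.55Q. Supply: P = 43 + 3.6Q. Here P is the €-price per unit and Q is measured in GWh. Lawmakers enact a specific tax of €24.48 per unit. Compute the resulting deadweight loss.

€58.18

Competitive equilibrium: 110.52 − 1.55Q = 43 + 3.6Q → Q* = 13.1107, P* = 90.1984.
With the tax, the buyer price exceeds the seller price by 24.48: (110.52 − 1.55Q) − (43 + 3.6Q) = 24.48 → Q' = 8.3573.
ΔQ = 13.1107 − 8.3573 = 4.7534; the wedge equals the tax, 24.48.
DWL = ½ × 4.7534 × 24.48 = €58.18.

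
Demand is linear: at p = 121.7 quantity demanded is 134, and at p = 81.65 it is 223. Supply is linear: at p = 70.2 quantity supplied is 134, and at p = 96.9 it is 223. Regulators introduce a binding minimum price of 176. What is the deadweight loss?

13442.67

Demand slope = (81.65 − 121.7)/(223 − 134) = −0.45, so p = 182 − 0.45q.
Supply slope = (96.9 − 70.2)/(223 − 134) = 0.3, so p = 30 + 0.3q.
Competitive equilibrium: 182 − 0.45q = 30 + 0.3q → q* = 202.6667, p* = 90.8.
At the floor p = 176, quantity demanded = (182 − 176)/0.45 = 13.3333.
Sellers' marginal cost at q' = 13.3333: 30 + 0.3·13.3333 = 34.
Δq = 202.6667 − 13.3333 = 189.3334; wedge = 176 − 34 = 142.
Welfare loss = ½ × 189.3334 × 142 = 13442.67.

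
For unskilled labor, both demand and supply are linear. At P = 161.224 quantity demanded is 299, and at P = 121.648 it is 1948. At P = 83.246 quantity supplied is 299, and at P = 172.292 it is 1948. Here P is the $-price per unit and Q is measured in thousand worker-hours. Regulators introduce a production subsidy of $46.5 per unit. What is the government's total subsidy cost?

Demand slope = (121.648 − 161.224)/(1948 − 299) = −0.024, so P = 168.4 − 0.024Q.
Supply slope = (172.292 − 83.246)/(1948 − 299) = 0.054, so P = 67.1 + 0.054Q.
Competitive equilibrium: 168.4 − 0.024Q = 67.1 + 0.054Q → Q* = 1298.7179, P* = 137.2308.
The subsidy lowers effective supply by 46.5: P = 20.6 + 0.054Q.
New quantity: 168.4 − 0.024Q = 20.6 + 0.054Q → Q' = 1894.8718.
Total subsidy cost = 46.5 × 1894.8718 = $88111.54 thousand.

$88111.54 thousand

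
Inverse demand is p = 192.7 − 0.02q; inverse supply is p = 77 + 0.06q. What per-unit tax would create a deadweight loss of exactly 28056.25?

Competitive equilibrium: 192.7 − 0.02q = 77 + 0.06q → q* = 1446.25, p* = 163.775.
A tax t gives Δq = t/0.08 and wedge t, so DWL = t²/0.16.
t²/0.16 = 28056.25 → t² = 4489 → t = 67.

67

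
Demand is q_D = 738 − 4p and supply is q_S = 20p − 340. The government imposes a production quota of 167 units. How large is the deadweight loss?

22971.27

In inverse form: demand p = 184.5 − 0.25q, supply p = 17 + 0.05q.
Competitive equilibrium: 184.5 − 0.25q = 17 + 0.05q → q* = 558.33333, p* = 44.91667.
At q = 167: demand price = 184.5 − 0.25·167 = 142.75; supply price = 17 + 0.05·167 = 25.35.
Δq = 558.33333 − 167 = 391.33333; wedge = 142.75 − 25.35 = 117.4.
Welfare loss = ½ × 391.33333 × 117.4 = 22971.27.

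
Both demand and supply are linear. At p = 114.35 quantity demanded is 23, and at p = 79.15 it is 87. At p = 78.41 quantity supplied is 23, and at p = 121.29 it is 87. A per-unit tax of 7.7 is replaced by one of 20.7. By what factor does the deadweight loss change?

7.227

Demand slope = (79.15 − 114.35)/(87 − 23) = −0.55, so p = 127 − 0.55q.
Supply slope = (121.29 − 78.41)/(87 − 23) = 0.67, so p = 63 + 0.67q.
Competitive equilibrium: 127 − 0.55q = 63 + 0.67q → q* = 52.459, p* = 98.1475.
For a per-unit tax t: Δq = t/1.22, so DWL = ½·t·(t/1.22) = t²/2.44.
At t = 7.7: DWL = 24.299. At t = 20.7: DWL = 175.611.
Ratio = (20.7/7.7)² = 7.227.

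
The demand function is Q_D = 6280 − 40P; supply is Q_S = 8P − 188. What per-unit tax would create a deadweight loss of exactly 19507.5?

76.5

In inverse form: demand P = 157 − 0.025Q, supply P = 23.5 + 0.125Q.
Competitive equilibrium: 157 − 0.025Q = 23.5 + 0.125Q → Q* = 890, P* = 134.75.
A tax t gives ΔQ = t/0.15 and wedge t, so DWL = t²/0.3.
t²/0.3 = 19507.5 → t² = 5852.25 → t = 76.5.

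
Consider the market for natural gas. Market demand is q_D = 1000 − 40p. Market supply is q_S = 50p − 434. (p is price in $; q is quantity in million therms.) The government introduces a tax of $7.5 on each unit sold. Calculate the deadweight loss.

$625 million

In inverse form: demand p = 25 − 0.025q, supply p = 8.68 + 0.02q.
Competitive equilibrium: 25 − 0.025q = 8.68 + 0.02q → q* = 362.6667, p* = 15.9333.
With the tax, the buyer price exceeds the seller price by 7.5: (25 − 0.025q) − (8.68 + 0.02q) = 7.5 → q' = 196.
Δq = 362.6667 − 196 = 166.6667; the wedge equals the tax, 7.5.
DWL = ½ × 166.6667 × 7.5 = $625 million.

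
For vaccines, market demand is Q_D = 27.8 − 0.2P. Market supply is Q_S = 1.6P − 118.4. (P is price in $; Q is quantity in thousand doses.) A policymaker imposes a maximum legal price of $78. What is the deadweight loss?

$74.76 thousand

In inverse form: demand P = 139 − 5Q, supply P = 74 + 0.625Q.
Competitive equilibrium: 139 − 5Q = 74 + 0.625Q → Q* = 11.5556, P* = 81.2222.
At the ceiling P = 78, quantity supplied = (78 − 74)/0.625 = 6.4.
Willingness to pay at Q' = 6.4: 139 − 5·6.4 = 107.
ΔQ = 11.5556 − 6.4 = 5.1556; wedge = 107 − 78 = 29.
Welfare loss = ½ × 5.1556 × 29 = $74.76 thousand.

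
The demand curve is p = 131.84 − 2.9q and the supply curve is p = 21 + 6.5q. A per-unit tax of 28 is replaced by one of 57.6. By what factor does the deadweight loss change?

4.232

Competitive equilibrium: 131.84 − 2.9q = 21 + 6.5q → q* = 11.7915, p* = 97.6447.
For a per-unit tax t: Δq = t/9.4, so DWL = ½·t·(t/9.4) = t²/18.8.
At t = 28: DWL = 41.702. At t = 57.6: DWL = 176.477.
Ratio = (57.6/28)² = 4.232.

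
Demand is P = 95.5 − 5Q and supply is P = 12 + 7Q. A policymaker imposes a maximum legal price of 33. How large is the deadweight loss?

94.01

Competitive equilibrium: 95.5 − 5Q = 12 + 7Q → Q* = 6.9583, P* = 60.7083.
At the ceiling P = 33, quantity supplied = (33 − 12)/7 = 3.
Willingness to pay at Q' = 3: 95.5 − 5·3 = 80.5.
ΔQ = 6.9583 − 3 = 3.9583; wedge = 80.5 − 33 = 47.5.
Welfare loss = ½ × 3.9583 × 47.5 = 94.01.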